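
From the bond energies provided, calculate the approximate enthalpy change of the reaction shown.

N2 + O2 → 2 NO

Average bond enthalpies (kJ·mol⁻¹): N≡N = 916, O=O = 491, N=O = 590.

Bonds broken (reactants):
  N≡N: 1 × 916 = 916
  O=O: 1 × 491 = 491
  Σ(broken) = 1407 kJ
Bonds formed (products):
  N=O: 2 × 590 = 1180
  Σ(formed) = 1180 kJ
ΔH = Σ(broken) − Σ(formed) = 1407 − 1180 = +227 kJ

ΔH ≈ +227 kJ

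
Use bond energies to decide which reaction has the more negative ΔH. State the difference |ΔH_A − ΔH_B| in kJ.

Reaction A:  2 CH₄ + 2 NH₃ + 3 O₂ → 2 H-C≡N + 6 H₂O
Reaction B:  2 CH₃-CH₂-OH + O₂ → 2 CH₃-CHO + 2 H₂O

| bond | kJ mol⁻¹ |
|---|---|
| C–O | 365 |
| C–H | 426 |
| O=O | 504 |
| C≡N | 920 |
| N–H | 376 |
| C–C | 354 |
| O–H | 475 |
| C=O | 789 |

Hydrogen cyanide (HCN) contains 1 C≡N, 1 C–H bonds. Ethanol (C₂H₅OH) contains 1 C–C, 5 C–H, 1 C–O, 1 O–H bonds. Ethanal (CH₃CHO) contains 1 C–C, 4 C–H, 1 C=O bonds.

Reaction A, by 774 kJ

Reaction A:
  Bonds broken (reactants):
    C–H: 8 × 426 = 3408
    N–H: 6 × 376 = 2256
    O=O: 3 × 504 = 1512
    Σ(broken) = 7176 kJ
  Bonds formed (products):
    C≡N: 2 × 920 = 1840
    C–H: 2 × 426 = 852
    O–H: 12 × 475 = 5700
    Σ(formed) = 8392 kJ
  ΔH_A = 7176 − 8392 = −1216 kJ
Reaction B:
  Bonds broken (reactants):
    C–C: 2 × 354 = 708
    C–H: 10 × 426 = 4260
    C–O: 2 × 365 = 730
    O–H: 2 × 475 = 950
    O=O: 1 × 504 = 504
    Σ(broken) = 7152 kJ
  Bonds formed (products):
    C–C: 2 × 354 = 708
    C–H: 8 × 426 = 3408
    C=O: 2 × 789 = 1578
    O–H: 4 × 475 = 1900
    Σ(formed) = 7594 kJ
  ΔH_B = 7152 − 7594 = −442 kJ
ΔH_A − ΔH_B = −774 kJ, so reaction A has the more negative ΔH; |ΔH_A − ΔH_B| = 774 kJ.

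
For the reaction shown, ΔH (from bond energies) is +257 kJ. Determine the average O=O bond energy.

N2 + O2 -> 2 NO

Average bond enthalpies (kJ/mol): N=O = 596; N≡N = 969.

Let D be the O=O bond energy.
Σ(broken) = 1×969 + 1×D = 969 + D
Σ(formed) = 2×596 = 1192
ΔH = Σ(broken) − Σ(formed) = (969 + D) − (1192) = −223 + D
Setting this equal to +257 kJ gives D = 480 kJ/mol.

D(O=O) ≈ 480 kJ/mol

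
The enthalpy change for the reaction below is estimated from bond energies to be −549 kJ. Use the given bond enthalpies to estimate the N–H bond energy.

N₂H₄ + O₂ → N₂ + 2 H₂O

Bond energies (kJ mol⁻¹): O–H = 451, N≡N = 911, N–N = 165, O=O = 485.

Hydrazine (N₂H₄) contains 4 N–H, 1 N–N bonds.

D(N–H) ≈ 379 kJ/mol

Let D be the N–H bond energy.
Σ(broken) = 4×D + 1×165 + 1×485 = 650 + 4D
Σ(formed) = 1×911 + 4×451 = 2715
ΔH = Σ(broken) − Σ(formed) = (650 + 4D) − (2715) = −2065 + 4D
Setting this equal to −549 kJ gives 4D = 1516, so D = 379 kJ/mol.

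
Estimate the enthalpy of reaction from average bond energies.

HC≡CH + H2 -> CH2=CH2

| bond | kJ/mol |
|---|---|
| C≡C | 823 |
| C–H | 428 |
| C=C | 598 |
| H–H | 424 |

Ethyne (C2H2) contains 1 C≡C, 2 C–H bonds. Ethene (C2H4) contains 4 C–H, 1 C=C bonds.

ΔH ≈ −207 kJ

Bonds broken (reactants):
  C≡C: 1 × 823 = 823
  C–H: 2 × 428 = 856
  H–H: 1 × 424 = 424
  Σ(broken) = 2103 kJ
Bonds formed (products):
  C–H: 4 × 428 = 1712
  C=C: 1 × 598 = 598
  Σ(formed) = 2310 kJ
ΔH = Σ(broken) − Σ(formed) = 2103 − 2310 = −207 kJ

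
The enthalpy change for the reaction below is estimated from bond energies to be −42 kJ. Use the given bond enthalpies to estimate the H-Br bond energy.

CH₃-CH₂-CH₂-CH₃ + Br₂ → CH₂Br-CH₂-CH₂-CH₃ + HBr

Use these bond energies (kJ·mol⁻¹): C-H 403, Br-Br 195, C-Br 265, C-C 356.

Let D be the H-Br bond energy.
Σ(broken) = 1×195 + 3×356 + 10×403 = 5293
Σ(formed) = 1×265 + 3×356 + 9×403 + 1×D = 4960 + D
ΔH = Σ(broken) − Σ(formed) = (5293) − (4960 + D) = +333 − D
Setting this equal to −42 kJ gives D = 375 kJ/mol.

D(H-Br) ≈ 375 kJ/mol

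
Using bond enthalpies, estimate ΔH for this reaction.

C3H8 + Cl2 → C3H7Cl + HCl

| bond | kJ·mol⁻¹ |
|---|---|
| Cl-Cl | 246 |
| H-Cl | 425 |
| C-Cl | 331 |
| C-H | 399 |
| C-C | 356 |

ΔH ≈ −111 kJ

Bonds broken (reactants):
  C-C: 2 × 356 = 712
  C-H: 8 × 399 = 3192
  Cl-Cl: 1 × 246 = 246
  Σ(broken) = 4150 kJ
Bonds formed (products):
  C-C: 2 × 356 = 712
  C-Cl: 1 × 331 = 331
  C-H: 7 × 399 = 2793
  H-Cl: 1 × 425 = 425
  Σ(formed) = 4261 kJ
ΔH = Σ(broken) − Σ(formed) = 4150 − 4261 = −111 kJ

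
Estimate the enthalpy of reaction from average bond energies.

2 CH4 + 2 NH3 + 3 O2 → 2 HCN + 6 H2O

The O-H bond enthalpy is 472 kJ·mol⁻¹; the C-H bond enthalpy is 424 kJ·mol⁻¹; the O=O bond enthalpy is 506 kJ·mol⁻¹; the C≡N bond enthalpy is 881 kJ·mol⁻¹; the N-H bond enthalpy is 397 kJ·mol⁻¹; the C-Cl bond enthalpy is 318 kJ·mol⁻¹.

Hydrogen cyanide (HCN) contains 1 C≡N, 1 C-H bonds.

Bonds broken (reactants):
  C-H: 8 × 424 = 3392
  N-H: 6 × 397 = 2382
  O=O: 3 × 506 = 1518
  Σ(broken) = 7292 kJ
Bonds formed (products):
  C≡N: 2 × 881 = 1762
  C-H: 2 × 424 = 848
  O-H: 12 × 472 = 5664
  Σ(formed) = 8274 kJ
ΔH = Σ(broken) − Σ(formed) = 7292 − 8274 = −982 kJ

ΔH ≈ −982 kJ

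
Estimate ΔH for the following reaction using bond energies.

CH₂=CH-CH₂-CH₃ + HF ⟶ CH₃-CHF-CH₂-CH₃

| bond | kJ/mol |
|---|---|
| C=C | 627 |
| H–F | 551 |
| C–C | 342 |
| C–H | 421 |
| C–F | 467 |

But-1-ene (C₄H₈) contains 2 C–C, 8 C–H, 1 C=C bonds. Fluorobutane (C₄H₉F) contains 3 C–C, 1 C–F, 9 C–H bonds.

Bonds broken (reactants):
  C–C: 2 × 342 = 684
  C–H: 8 × 421 = 3368
  C=C: 1 × 627 = 627
  H–F: 1 × 551 = 551
  Σ(broken) = 5230 kJ
Bonds formed (products):
  C–C: 3 × 342 = 1026
  C–F: 1 × 467 = 467
  C–H: 9 × 421 = 3789
  Σ(formed) = 5282 kJ
ΔH = Σ(broken) − Σ(formed) = 5230 − 5282 = −52 kJ

ΔH ≈ −52 kJ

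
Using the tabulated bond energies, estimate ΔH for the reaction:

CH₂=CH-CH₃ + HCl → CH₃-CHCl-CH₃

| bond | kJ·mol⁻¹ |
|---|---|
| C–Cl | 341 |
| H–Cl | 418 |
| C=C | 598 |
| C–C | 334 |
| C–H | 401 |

Bonds broken (reactants):
  C–C: 1 × 334 = 334
  C–H: 6 × 401 = 2406
  C=C: 1 × 598 = 598
  H–Cl: 1 × 418 = 418
  Σ(broken) = 3756 kJ
Bonds formed (products):
  C–C: 2 × 334 = 668
  C–Cl: 1 × 341 = 341
  C–H: 7 × 401 = 2807
  Σ(formed) = 3816 kJ
ΔH = Σ(broken) − Σ(formed) = 3756 − 3816 = −60 kJ

ΔH ≈ −60 kJ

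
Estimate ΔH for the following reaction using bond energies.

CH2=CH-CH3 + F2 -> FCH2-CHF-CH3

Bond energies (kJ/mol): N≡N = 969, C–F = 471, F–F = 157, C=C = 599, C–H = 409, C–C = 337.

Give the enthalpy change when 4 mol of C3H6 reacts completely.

Bonds broken (reactants):
  C–C: 1 × 337 = 337
  C–H: 6 × 409 = 2454
  C=C: 1 × 599 = 599
  F–F: 1 × 157 = 157
  Σ(broken) = 3547 kJ
Bonds formed (products):
  C–C: 2 × 337 = 674
  C–F: 2 × 471 = 942
  C–H: 6 × 409 = 2454
  Σ(formed) = 4070 kJ
ΔH = Σ(broken) − Σ(formed) = 3547 − 4070 = −523 kJ
For 4× the reaction as written: 4 × (−523) = −2092 kJ

ΔH = −2092 kJ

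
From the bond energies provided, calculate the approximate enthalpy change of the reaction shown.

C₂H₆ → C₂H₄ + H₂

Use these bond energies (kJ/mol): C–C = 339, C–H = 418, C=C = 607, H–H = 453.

ΔH ≈ +115 kJ

Bonds broken (reactants):
  C–C: 1 × 339 = 339
  C–H: 6 × 418 = 2508
  Σ(broken) = 2847 kJ
Bonds formed (products):
  C–H: 4 × 418 = 1672
  C=C: 1 × 607 = 607
  H–H: 1 × 453 = 453
  Σ(formed) = 2732 kJ
ΔH = Σ(broken) − Σ(formed) = 2847 − 2732 = +115 kJ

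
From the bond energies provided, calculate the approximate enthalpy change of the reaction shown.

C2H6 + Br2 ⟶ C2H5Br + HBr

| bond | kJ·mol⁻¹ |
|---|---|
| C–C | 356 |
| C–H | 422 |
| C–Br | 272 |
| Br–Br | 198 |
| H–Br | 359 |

ΔH ≈ −11 kJ

Bonds broken (reactants):
  Br–Br: 1 × 198 = 198
  C–C: 1 × 356 = 356
  C–H: 6 × 422 = 2532
  Σ(broken) = 3086 kJ
Bonds formed (products):
  C–Br: 1 × 272 = 272
  C–C: 1 × 356 = 356
  C–H: 5 × 422 = 2110
  H–Br: 1 × 359 = 359
  Σ(formed) = 3097 kJ
ΔH = Σ(broken) − Σ(formed) = 3086 − 3097 = −11 kJ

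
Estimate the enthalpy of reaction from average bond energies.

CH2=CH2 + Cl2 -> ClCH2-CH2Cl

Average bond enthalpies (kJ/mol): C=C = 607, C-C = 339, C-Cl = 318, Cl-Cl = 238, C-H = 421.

ΔH ≈ −130 kJ

Bonds broken (reactants):
  C-H: 4 × 421 = 1684
  C=C: 1 × 607 = 607
  Cl-Cl: 1 × 238 = 238
  Σ(broken) = 2529 kJ
Bonds formed (products):
  C-C: 1 × 339 = 339
  C-Cl: 2 × 318 = 636
  C-H: 4 × 421 = 1684
  Σ(formed) = 2659 kJ
ΔH = Σ(broken) − Σ(formed) = 2529 − 2659 = −130 kJ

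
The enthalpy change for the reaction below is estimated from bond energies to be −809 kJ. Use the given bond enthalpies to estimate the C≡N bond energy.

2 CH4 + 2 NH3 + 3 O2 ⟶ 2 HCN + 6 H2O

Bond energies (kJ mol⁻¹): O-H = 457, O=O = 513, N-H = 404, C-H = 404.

D(C≡N) ≈ 856 kJ/mol

Let D be the C≡N bond energy.
Σ(broken) = 8×404 + 6×404 + 3×513 = 7195
Σ(formed) = 2×D + 2×404 + 12×457 = 6292 + 2D
ΔH = Σ(broken) − Σ(formed) = (7195) − (6292 + 2D) = +903 − 2D
Setting this equal to −809 kJ gives 2D = 1712, so D = 856 kJ/mol.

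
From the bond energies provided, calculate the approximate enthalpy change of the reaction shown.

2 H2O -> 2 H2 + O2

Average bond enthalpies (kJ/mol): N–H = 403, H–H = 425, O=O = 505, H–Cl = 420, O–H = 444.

Bonds broken (reactants):
  O–H: 4 × 444 = 1776
  Σ(broken) = 1776 kJ
Bonds formed (products):
  H–H: 2 × 425 = 850
  O=O: 1 × 505 = 505
  Σ(formed) = 1355 kJ
ΔH = Σ(broken) − Σ(formed) = 1776 − 1355 = +421 kJ

ΔH ≈ +421 kJ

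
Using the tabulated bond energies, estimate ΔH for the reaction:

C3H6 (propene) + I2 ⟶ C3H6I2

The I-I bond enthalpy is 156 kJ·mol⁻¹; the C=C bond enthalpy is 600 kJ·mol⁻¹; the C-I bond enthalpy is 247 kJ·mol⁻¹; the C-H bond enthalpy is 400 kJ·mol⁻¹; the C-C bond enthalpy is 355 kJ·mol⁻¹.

Bonds broken (reactants):
  C-C: 1 × 355 = 355
  C-H: 6 × 400 = 2400
  C=C: 1 × 600 = 600
  I-I: 1 × 156 = 156
  Σ(broken) = 3511 kJ
Bonds formed (products):
  C-C: 2 × 355 = 710
  C-H: 6 × 400 = 2400
  C-I: 2 × 247 = 494
  Σ(formed) = 3604 kJ
ΔH = Σ(broken) − Σ(formed) = 3511 − 3604 = −93 kJ

ΔH ≈ −93 kJ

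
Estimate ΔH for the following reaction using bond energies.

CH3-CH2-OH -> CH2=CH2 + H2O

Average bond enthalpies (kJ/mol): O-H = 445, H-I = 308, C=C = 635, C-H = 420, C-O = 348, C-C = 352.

Bonds broken (reactants):
  C-C: 1 × 352 = 352
  C-H: 5 × 420 = 2100
  C-O: 1 × 348 = 348
  O-H: 1 × 445 = 445
  Σ(broken) = 3245 kJ
Bonds formed (products):
  C-H: 4 × 420 = 1680
  C=C: 1 × 635 = 635
  O-H: 2 × 445 = 890
  Σ(formed) = 3205 kJ
ΔH = Σ(broken) − Σ(formed) = 3245 − 3205 = +40 kJ

ΔH ≈ +40 kJ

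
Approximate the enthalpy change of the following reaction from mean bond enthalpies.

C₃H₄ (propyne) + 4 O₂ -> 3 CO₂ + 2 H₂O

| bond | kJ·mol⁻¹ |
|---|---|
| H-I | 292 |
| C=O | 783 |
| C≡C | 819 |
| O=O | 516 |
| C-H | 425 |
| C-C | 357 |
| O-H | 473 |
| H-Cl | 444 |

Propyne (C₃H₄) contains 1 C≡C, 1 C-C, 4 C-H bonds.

Bonds broken (reactants):
  C≡C: 1 × 819 = 819
  C-C: 1 × 357 = 357
  C-H: 4 × 425 = 1700
  O=O: 4 × 516 = 2064
  Σ(broken) = 4940 kJ
Bonds formed (products):
  C=O: 6 × 783 = 4698
  O-H: 4 × 473 = 1892
  Σ(formed) = 6590 kJ
ΔH = Σ(broken) − Σ(formed) = 4940 − 6590 = −1650 kJ

ΔH ≈ −1650 kJ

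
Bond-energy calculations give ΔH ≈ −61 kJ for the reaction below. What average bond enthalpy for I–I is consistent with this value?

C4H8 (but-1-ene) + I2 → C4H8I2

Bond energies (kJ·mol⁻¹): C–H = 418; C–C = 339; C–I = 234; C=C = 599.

D(I–I) ≈ 147 kJ/mol

Let D be the I–I bond energy.
Σ(broken) = 2×339 + 8×418 + 1×599 + 1×D = 4621 + D
Σ(formed) = 3×339 + 8×418 + 2×234 = 4829
ΔH = Σ(broken) − Σ(formed) = (4621 + D) − (4829) = −208 + D
Setting this equal to −61 kJ gives D = 147 kJ/mol.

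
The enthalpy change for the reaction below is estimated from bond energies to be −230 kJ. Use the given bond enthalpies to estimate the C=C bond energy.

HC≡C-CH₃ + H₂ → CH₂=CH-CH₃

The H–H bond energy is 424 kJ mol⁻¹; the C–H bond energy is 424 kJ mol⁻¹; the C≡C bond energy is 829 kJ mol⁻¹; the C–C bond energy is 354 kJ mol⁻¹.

Let D be the C=C bond energy.
Σ(broken) = 1×829 + 1×354 + 4×424 + 1×424 = 3303
Σ(formed) = 1×354 + 6×424 + 1×D = 2898 + D
ΔH = Σ(broken) − Σ(formed) = (3303) − (2898 + D) = +405 − D
Setting this equal to −230 kJ gives D = 635 kJ/mol.

D(C=C) ≈ 635 kJ/mol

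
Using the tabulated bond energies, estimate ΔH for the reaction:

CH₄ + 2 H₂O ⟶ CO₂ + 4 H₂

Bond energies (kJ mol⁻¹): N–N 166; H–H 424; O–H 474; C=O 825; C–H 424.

ΔH ≈ +246 kJ

Bonds broken (reactants):
  C–H: 4 × 424 = 1696
  O–H: 4 × 474 = 1896
  Σ(broken) = 3592 kJ
Bonds formed (products):
  C=O: 2 × 825 = 1650
  H–H: 4 × 424 = 1696
  Σ(formed) = 3346 kJ
ΔH = Σ(broken) − Σ(formed) = 3592 − 3346 = +246 kJ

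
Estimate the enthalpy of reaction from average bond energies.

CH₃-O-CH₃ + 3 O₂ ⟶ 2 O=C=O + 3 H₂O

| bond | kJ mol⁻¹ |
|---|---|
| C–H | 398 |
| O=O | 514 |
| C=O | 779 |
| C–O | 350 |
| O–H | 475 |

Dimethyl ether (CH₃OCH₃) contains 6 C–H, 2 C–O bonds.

Bonds broken (reactants):
  C–H: 6 × 398 = 2388
  C–O: 2 × 350 = 700
  O=O: 3 × 514 = 1542
  Σ(broken) = 4630 kJ
Bonds formed (products):
  C=O: 4 × 779 = 3116
  O–H: 6 × 475 = 2850
  Σ(formed) = 5966 kJ
ΔH = Σ(broken) − Σ(formed) = 4630 − 5966 = −1336 kJ

ΔH ≈ −1336 kJ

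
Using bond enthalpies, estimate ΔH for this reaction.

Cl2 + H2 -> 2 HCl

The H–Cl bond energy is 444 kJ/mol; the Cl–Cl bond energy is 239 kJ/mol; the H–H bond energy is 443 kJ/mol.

Bonds broken (reactants):
  Cl–Cl: 1 × 239 = 239
  H–H: 1 × 443 = 443
  Σ(broken) = 682 kJ
Bonds formed (products):
  H–Cl: 2 × 444 = 888
  Σ(formed) = 888 kJ
ΔH = Σ(broken) − Σ(formed) = 682 − 888 = −206 kJ

ΔH ≈ −206 kJ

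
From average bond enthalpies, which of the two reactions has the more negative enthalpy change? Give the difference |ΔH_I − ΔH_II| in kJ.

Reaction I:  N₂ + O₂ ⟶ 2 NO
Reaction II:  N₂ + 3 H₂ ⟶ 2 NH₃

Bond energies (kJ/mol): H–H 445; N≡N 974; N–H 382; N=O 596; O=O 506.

Reaction I:
  Bonds broken (reactants):
    N≡N: 1 × 974 = 974
    O=O: 1 × 506 = 506
    Σ(broken) = 1480 kJ
  Bonds formed (products):
    N=O: 2 × 596 = 1192
    Σ(formed) = 1192 kJ
  ΔH_I = 1480 − 1192 = +288 kJ
Reaction II:
  Bonds broken (reactants):
    H–H: 3 × 445 = 1335
    N≡N: 1 × 974 = 974
    Σ(broken) = 2309 kJ
  Bonds formed (products):
    N–H: 6 × 382 = 2292
    Σ(formed) = 2292 kJ
  ΔH_II = 2309 − 2292 = +17 kJ
ΔH_I − ΔH_II = +271 kJ, so reaction II has the more negative ΔH; |ΔH_I − ΔH_II| = 271 kJ.

Reaction II, by 271 kJ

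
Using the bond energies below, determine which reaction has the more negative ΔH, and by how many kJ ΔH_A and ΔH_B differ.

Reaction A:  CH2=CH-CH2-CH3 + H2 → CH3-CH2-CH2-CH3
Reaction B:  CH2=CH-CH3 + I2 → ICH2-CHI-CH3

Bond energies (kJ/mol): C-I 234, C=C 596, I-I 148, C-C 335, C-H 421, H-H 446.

Reaction A, by 76 kJ

Reaction A:
  Bonds broken (reactants):
    C-C: 2 × 335 = 670
    C-H: 8 × 421 = 3368
    C=C: 1 × 596 = 596
    H-H: 1 × 446 = 446
    Σ(broken) = 5080 kJ
  Bonds formed (products):
    C-C: 3 × 335 = 1005
    C-H: 10 × 421 = 4210
    Σ(formed) = 5215 kJ
  ΔH_A = 5080 − 5215 = −135 kJ
Reaction B:
  Bonds broken (reactants):
    C-C: 1 × 335 = 335
    C-H: 6 × 421 = 2526
    C=C: 1 × 596 = 596
    I-I: 1 × 148 = 148
    Σ(broken) = 3605 kJ
  Bonds formed (products):
    C-C: 2 × 335 = 670
    C-H: 6 × 421 = 2526
    C-I: 2 × 234 = 468
    Σ(formed) = 3664 kJ
  ΔH_B = 3605 − 3664 = −59 kJ
ΔH_A − ΔH_B = −76 kJ, so reaction A has the more negative ΔH; |ΔH_A − ΔH_B| = 76 kJ.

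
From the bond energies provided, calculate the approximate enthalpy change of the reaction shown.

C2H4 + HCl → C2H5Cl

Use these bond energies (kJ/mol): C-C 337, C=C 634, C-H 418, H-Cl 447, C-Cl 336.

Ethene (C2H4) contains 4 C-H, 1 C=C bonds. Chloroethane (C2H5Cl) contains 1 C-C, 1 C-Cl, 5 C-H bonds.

Bonds broken (reactants):
  C-H: 4 × 418 = 1672
  C=C: 1 × 634 = 634
  H-Cl: 1 × 447 = 447
  Σ(broken) = 2753 kJ
Bonds formed (products):
  C-C: 1 × 337 = 337
  C-Cl: 1 × 336 = 336
  C-H: 5 × 418 = 2090
  Σ(formed) = 2763 kJ
ΔH = Σ(broken) − Σ(formed) = 2753 − 2763 = −10 kJ

ΔH ≈ −10 kJ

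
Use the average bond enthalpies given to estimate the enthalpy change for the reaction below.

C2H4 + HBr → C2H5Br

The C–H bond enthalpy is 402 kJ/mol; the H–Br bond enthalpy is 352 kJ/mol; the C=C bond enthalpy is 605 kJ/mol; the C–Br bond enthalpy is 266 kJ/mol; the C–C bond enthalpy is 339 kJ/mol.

ΔH ≈ −50 kJ

Bonds broken (reactants):
  C–H: 4 × 402 = 1608
  C=C: 1 × 605 = 605
  H–Br: 1 × 352 = 352
  Σ(broken) = 2565 kJ
Bonds formed (products):
  C–Br: 1 × 266 = 266
  C–C: 1 × 339 = 339
  C–H: 5 × 402 = 2010
  Σ(formed) = 2615 kJ
ΔH = Σ(broken) − Σ(formed) = 2565 − 2615 = −50 kJ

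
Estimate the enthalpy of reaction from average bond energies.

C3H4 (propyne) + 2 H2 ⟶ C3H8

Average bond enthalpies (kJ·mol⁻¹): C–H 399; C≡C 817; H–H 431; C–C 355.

ΔH ≈ −272 kJ

Bonds broken (reactants):
  C≡C: 1 × 817 = 817
  C–C: 1 × 355 = 355
  C–H: 4 × 399 = 1596
  H–H: 2 × 431 = 862
  Σ(broken) = 3630 kJ
Bonds formed (products):
  C–C: 2 × 355 = 710
  C–H: 8 × 399 = 3192
  Σ(formed) = 3902 kJ
ΔH = Σ(broken) − Σ(formed) = 3630 − 3902 = −272 kJ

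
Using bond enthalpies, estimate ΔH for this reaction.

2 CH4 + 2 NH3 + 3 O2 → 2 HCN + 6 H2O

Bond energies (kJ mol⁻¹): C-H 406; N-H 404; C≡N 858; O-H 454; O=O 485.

Bonds broken (reactants):
  C-H: 8 × 406 = 3248
  N-H: 6 × 404 = 2424
  O=O: 3 × 485 = 1455
  Σ(broken) = 7127 kJ
Bonds formed (products):
  C≡N: 2 × 858 = 1716
  C-H: 2 × 406 = 812
  O-H: 12 × 454 = 5448
  Σ(formed) = 7976 kJ
ΔH = Σ(broken) − Σ(formed) = 7127 − 7976 = −849 kJ

ΔH ≈ −849 kJ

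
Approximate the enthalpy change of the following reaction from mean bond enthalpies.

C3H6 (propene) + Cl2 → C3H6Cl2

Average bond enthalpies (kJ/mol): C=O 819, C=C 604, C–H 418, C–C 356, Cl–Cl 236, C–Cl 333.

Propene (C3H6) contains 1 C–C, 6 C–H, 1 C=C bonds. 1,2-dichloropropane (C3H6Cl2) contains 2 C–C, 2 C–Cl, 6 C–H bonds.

Bonds broken (reactants):
  C–C: 1 × 356 = 356
  C–H: 6 × 418 = 2508
  C=C: 1 × 604 = 604
  Cl–Cl: 1 × 236 = 236
  Σ(broken) = 3704 kJ
Bonds formed (products):
  C–C: 2 × 356 = 712
  C–Cl: 2 × 333 = 666
  C–H: 6 × 418 = 2508
  Σ(formed) = 3886 kJ
ΔH = Σ(broken) − Σ(formed) = 3704 − 3886 = −182 kJ

ΔH ≈ −182 kJ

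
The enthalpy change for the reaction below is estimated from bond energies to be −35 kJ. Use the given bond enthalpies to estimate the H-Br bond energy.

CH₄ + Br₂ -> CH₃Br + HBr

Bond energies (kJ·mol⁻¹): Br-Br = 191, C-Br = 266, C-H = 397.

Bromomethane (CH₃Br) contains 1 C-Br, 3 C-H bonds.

D(H-Br) ≈ 357 kJ/mol

Let D be the H-Br bond energy.
Σ(broken) = 1×191 + 4×397 = 1779
Σ(formed) = 1×266 + 3×397 + 1×D = 1457 + D
ΔH = Σ(broken) − Σ(formed) = (1779) − (1457 + D) = +322 − D
Setting this equal to −35 kJ gives D = 357 kJ/mol.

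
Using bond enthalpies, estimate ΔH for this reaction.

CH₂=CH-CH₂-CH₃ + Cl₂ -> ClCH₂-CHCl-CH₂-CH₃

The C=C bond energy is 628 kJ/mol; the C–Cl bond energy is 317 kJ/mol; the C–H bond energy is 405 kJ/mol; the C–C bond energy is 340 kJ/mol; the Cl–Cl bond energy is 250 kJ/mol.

Bonds broken (reactants):
  C–C: 2 × 340 = 680
  C–H: 8 × 405 = 3240
  C=C: 1 × 628 = 628
  Cl–Cl: 1 × 250 = 250
  Σ(broken) = 4798 kJ
Bonds formed (products):
  C–C: 3 × 340 = 1020
  C–Cl: 2 × 317 = 634
  C–H: 8 × 405 = 3240
  Σ(formed) = 4894 kJ
ΔH = Σ(broken) − Σ(formed) = 4798 − 4894 = −96 kJ

ΔH ≈ −96 kJ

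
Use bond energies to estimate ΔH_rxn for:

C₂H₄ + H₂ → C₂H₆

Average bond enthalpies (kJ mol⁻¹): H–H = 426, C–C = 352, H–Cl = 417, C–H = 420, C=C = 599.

Bonds broken (reactants):
  C–H: 4 × 420 = 1680
  C=C: 1 × 599 = 599
  H–H: 1 × 426 = 426
  Σ(broken) = 2705 kJ
Bonds formed (products):
  C–C: 1 × 352 = 352
  C–H: 6 × 420 = 2520
  Σ(formed) = 2872 kJ
ΔH = Σ(broken) − Σ(formed) = 2705 − 2872 = −167 kJ

ΔH ≈ −167 kJ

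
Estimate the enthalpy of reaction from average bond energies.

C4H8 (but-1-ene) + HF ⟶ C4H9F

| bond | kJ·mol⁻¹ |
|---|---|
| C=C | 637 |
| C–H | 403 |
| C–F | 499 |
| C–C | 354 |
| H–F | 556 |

ΔH ≈ −63 kJ

Bonds broken (reactants):
  C–C: 2 × 354 = 708
  C–H: 8 × 403 = 3224
  C=C: 1 × 637 = 637
  H–F: 1 × 556 = 556
  Σ(broken) = 5125 kJ
Bonds formed (products):
  C–C: 3 × 354 = 1062
  C–F: 1 × 499 = 499
  C–H: 9 × 403 = 3627
  Σ(formed) = 5188 kJ
ΔH = Σ(broken) − Σ(formed) = 5125 − 5188 = −63 kJ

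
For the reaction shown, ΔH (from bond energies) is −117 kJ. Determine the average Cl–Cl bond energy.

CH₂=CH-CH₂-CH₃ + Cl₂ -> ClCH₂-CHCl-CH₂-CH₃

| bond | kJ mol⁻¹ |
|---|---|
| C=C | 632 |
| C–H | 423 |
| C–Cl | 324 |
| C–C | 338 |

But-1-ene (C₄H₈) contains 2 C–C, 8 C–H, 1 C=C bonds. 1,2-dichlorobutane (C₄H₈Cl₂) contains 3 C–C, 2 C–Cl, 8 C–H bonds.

Let D be the Cl–Cl bond energy.
Σ(broken) = 2×338 + 8×423 + 1×632 + 1×D = 4692 + D
Σ(formed) = 3×338 + 2×324 + 8×423 = 5046
ΔH = Σ(broken) − Σ(formed) = (4692 + D) − (5046) = −354 + D
Setting this equal to −117 kJ gives D = 237 kJ/mol.

D(Cl–Cl) ≈ 237 kJ/mol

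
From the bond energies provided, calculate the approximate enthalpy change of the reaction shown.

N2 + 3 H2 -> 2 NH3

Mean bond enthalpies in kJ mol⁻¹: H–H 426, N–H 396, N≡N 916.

ΔH ≈ −182 kJ

Bonds broken (reactants):
  H–H: 3 × 426 = 1278
  N≡N: 1 × 916 = 916
  Σ(broken) = 2194 kJ
Bonds formed (products):
  N–H: 6 × 396 = 2376
  Σ(formed) = 2376 kJ
ΔH = Σ(broken) − Σ(formed) = 2194 − 2376 = −182 kJ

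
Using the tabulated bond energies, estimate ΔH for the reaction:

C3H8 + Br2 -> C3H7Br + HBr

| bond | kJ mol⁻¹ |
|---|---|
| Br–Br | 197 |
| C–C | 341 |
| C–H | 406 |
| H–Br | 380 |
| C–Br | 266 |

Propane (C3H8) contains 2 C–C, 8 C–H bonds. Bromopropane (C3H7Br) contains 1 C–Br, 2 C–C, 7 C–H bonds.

ΔH ≈ −43 kJ

Bonds broken (reactants):
  Br–Br: 1 × 197 = 197
  C–C: 2 × 341 = 682
  C–H: 8 × 406 = 3248
  Σ(broken) = 4127 kJ
Bonds formed (products):
  C–Br: 1 × 266 = 266
  C–C: 2 × 341 = 682
  C–H: 7 × 406 = 2842
  H–Br: 1 × 380 = 380
  Σ(formed) = 4170 kJ
ΔH = Σ(broken) − Σ(formed) = 4127 − 4170 = −43 kJ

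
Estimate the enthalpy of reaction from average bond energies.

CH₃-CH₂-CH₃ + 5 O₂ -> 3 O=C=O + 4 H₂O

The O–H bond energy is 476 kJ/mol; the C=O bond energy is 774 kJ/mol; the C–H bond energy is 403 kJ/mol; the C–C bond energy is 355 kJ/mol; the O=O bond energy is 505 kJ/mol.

Bonds broken (reactants):
  C–C: 2 × 355 = 710
  C–H: 8 × 403 = 3224
  O=O: 5 × 505 = 2525
  Σ(broken) = 6459 kJ
Bonds formed (products):
  C=O: 6 × 774 = 4644
  O–H: 8 × 476 = 3808
  Σ(formed) = 8452 kJ
ΔH = Σ(broken) − Σ(formed) = 6459 − 8452 = −1993 kJ

ΔH ≈ −1993 kJ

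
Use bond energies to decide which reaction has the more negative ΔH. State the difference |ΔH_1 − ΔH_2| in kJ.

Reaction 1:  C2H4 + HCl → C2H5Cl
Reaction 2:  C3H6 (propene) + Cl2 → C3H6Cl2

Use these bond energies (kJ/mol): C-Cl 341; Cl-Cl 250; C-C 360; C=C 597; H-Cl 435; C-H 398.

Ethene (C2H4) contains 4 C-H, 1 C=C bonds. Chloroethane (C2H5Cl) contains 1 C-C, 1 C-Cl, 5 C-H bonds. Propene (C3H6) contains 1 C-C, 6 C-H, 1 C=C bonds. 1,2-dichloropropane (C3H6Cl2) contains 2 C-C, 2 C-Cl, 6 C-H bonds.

Reaction 1:
  Bonds broken (reactants):
    C-H: 4 × 398 = 1592
    C=C: 1 × 597 = 597
    H-Cl: 1 × 435 = 435
    Σ(broken) = 2624 kJ
  Bonds formed (products):
    C-C: 1 × 360 = 360
    C-Cl: 1 × 341 = 341
    C-H: 5 × 398 = 1990
    Σ(formed) = 2691 kJ
  ΔH_1 = 2624 − 2691 = −67 kJ
Reaction 2:
  Bonds broken (reactants):
    C-C: 1 × 360 = 360
    C-H: 6 × 398 = 2388
    C=C: 1 × 597 = 597
    Cl-Cl: 1 × 250 = 250
    Σ(broken) = 3595 kJ
  Bonds formed (products):
    C-C: 2 × 360 = 720
    C-Cl: 2 × 341 = 682
    C-H: 6 × 398 = 2388
    Σ(formed) = 3790 kJ
  ΔH_2 = 3595 − 3790 = −195 kJ
ΔH_1 − ΔH_2 = +128 kJ, so reaction 2 has the more negative ΔH; |ΔH_1 − ΔH_2| = 128 kJ.

Reaction 2, by 128 kJ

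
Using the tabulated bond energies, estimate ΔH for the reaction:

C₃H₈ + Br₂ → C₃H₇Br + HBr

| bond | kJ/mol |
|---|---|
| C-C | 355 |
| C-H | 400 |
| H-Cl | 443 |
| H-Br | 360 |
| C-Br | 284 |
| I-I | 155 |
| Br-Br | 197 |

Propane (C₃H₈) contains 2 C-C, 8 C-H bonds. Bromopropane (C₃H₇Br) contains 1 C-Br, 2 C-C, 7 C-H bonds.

ΔH ≈ −47 kJ

Bonds broken (reactants):
  Br-Br: 1 × 197 = 197
  C-C: 2 × 355 = 710
  C-H: 8 × 400 = 3200
  Σ(broken) = 4107 kJ
Bonds formed (products):
  C-Br: 1 × 284 = 284
  C-C: 2 × 355 = 710
  C-H: 7 × 400 = 2800
  H-Br: 1 × 360 = 360
  Σ(formed) = 4154 kJ
ΔH = Σ(broken) − Σ(formed) = 4107 − 4154 = −47 kJ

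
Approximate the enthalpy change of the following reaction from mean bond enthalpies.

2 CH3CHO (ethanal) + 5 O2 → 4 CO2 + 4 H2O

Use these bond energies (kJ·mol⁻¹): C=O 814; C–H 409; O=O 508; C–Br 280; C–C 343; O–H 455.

Bonds broken (reactants):
  C–C: 2 × 343 = 686
  C–H: 8 × 409 = 3272
  C=O: 2 × 814 = 1628
  O=O: 5 × 508 = 2540
  Σ(broken) = 8126 kJ
Bonds formed (products):
  C=O: 8 × 814 = 6512
  O–H: 8 × 455 = 3640
  Σ(formed) = 10152 kJ
ΔH = Σ(broken) − Σ(formed) = 8126 − 10152 = −2026 kJ

ΔH ≈ −2026 kJ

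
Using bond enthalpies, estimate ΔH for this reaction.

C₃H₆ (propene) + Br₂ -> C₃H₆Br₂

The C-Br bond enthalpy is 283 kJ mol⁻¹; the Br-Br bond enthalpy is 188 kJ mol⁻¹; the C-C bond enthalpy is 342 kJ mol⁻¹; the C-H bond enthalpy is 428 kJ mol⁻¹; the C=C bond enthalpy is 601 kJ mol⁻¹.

Bonds broken (reactants):
  Br-Br: 1 × 188 = 188
  C-C: 1 × 342 = 342
  C-H: 6 × 428 = 2568
  C=C: 1 × 601 = 601
  Σ(broken) = 3699 kJ
Bonds formed (products):
  C-Br: 2 × 283 = 566
  C-C: 2 × 342 = 684
  C-H: 6 × 428 = 2568
  Σ(formed) = 3818 kJ
ΔH = Σ(broken) − Σ(formed) = 3699 − 3818 = −119 kJ

ΔH ≈ −119 kJ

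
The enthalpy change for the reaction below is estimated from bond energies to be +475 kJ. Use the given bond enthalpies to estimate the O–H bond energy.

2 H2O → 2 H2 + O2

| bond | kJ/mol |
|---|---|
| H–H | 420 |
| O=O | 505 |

D(O–H) ≈ 455 kJ/mol

Let D be the O–H bond energy.
Σ(broken) = 4×D = 4D
Σ(formed) = 2×420 + 1×505 = 1345
ΔH = Σ(broken) − Σ(formed) = (4D) − (1345) = −1345 + 4D
Setting this equal to +475 kJ gives 4D = 1820, so D = 455 kJ/mol.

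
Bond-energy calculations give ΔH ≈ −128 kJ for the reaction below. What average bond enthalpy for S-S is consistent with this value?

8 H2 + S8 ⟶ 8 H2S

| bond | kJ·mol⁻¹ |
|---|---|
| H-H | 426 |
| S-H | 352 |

Let D be the S-S bond energy.
Σ(broken) = 8×426 + 8×D = 3408 + 8D
Σ(formed) = 16×352 = 5632
ΔH = Σ(broken) − Σ(formed) = (3408 + 8D) − (5632) = −2224 + 8D
Setting this equal to −128 kJ gives 8D = 2096, so D = 262 kJ/mol.

D(S-S) ≈ 262 kJ/mol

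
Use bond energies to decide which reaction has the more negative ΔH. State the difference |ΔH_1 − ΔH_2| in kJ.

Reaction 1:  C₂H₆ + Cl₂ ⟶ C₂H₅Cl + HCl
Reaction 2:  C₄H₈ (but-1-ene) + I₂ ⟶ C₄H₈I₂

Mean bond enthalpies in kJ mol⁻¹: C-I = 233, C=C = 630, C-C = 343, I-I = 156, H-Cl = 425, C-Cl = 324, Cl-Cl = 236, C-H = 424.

Reaction 1, by 66 kJ

Reaction 1:
  Bonds broken (reactants):
    C-C: 1 × 343 = 343
    C-H: 6 × 424 = 2544
    Cl-Cl: 1 × 236 = 236
    Σ(broken) = 3123 kJ
  Bonds formed (products):
    C-C: 1 × 343 = 343
    C-Cl: 1 × 324 = 324
    C-H: 5 × 424 = 2120
    H-Cl: 1 × 425 = 425
    Σ(formed) = 3212 kJ
  ΔH_1 = 3123 − 3212 = −89 kJ
Reaction 2:
  Bonds broken (reactants):
    C-C: 2 × 343 = 686
    C-H: 8 × 424 = 3392
    C=C: 1 × 630 = 630
    I-I: 1 × 156 = 156
    Σ(broken) = 4864 kJ
  Bonds formed (products):
    C-C: 3 × 343 = 1029
    C-H: 8 × 424 = 3392
    C-I: 2 × 233 = 466
    Σ(formed) = 4887 kJ
  ΔH_2 = 4864 − 4887 = −23 kJ
ΔH_1 − ΔH_2 = −66 kJ, so reaction 1 has the more negative ΔH; |ΔH_1 − ΔH_2| = 66 kJ.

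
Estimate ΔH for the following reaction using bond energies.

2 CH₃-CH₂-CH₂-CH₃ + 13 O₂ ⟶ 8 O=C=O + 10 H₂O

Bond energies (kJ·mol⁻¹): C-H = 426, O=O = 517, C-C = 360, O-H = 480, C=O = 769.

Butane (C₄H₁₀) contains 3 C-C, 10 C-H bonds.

Bonds broken (reactants):
  C-C: 6 × 360 = 2160
  C-H: 20 × 426 = 8520
  O=O: 13 × 517 = 6721
  Σ(broken) = 17401 kJ
Bonds formed (products):
  C=O: 16 × 769 = 12304
  O-H: 20 × 480 = 9600
  Σ(formed) = 21904 kJ
ΔH = Σ(broken) − Σ(formed) = 17401 − 21904 = −4503 kJ

ΔH ≈ −4503 kJ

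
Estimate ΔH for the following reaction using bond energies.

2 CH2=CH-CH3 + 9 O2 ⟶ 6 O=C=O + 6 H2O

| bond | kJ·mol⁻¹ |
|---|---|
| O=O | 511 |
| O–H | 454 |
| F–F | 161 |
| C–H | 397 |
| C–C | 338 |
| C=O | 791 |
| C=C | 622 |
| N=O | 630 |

Bonds broken (reactants):
  C–C: 2 × 338 = 676
  C–H: 12 × 397 = 4764
  C=C: 2 × 622 = 1244
  O=O: 9 × 511 = 4599
  Σ(broken) = 11283 kJ
Bonds formed (products):
  C=O: 12 × 791 = 9492
  O–H: 12 × 454 = 5448
  Σ(formed) = 14940 kJ
ΔH = Σ(broken) − Σ(formed) = 11283 − 14940 = −3657 kJ

ΔH ≈ −3657 kJ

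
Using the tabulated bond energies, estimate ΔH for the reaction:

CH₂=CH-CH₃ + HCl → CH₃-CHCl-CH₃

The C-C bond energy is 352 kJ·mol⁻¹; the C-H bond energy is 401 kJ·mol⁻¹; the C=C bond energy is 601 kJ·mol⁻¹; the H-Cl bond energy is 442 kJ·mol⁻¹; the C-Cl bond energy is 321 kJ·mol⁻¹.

ΔH ≈ −31 kJ

Bonds broken (reactants):
  C-C: 1 × 352 = 352
  C-H: 6 × 401 = 2406
  C=C: 1 × 601 = 601
  H-Cl: 1 × 442 = 442
  Σ(broken) = 3801 kJ
Bonds formed (products):
  C-C: 2 × 352 = 704
  C-Cl: 1 × 321 = 321
  C-H: 7 × 401 = 2807
  Σ(formed) = 3832 kJ
ΔH = Σ(broken) − Σ(formed) = 3801 − 3832 = −31 kJ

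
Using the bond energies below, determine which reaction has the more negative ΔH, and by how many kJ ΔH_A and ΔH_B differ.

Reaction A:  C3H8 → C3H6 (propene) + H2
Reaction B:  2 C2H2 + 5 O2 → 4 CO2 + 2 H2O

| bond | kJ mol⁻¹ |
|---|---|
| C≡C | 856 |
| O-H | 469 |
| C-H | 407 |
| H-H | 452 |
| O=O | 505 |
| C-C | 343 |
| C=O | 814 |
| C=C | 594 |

Reaction A:
  Bonds broken (reactants):
    C-C: 2 × 343 = 686
    C-H: 8 × 407 = 3256
    Σ(broken) = 3942 kJ
  Bonds formed (products):
    C-C: 1 × 343 = 343
    C-H: 6 × 407 = 2442
    C=C: 1 × 594 = 594
    H-H: 1 × 452 = 452
    Σ(formed) = 3831 kJ
  ΔH_A = 3942 − 3831 = +111 kJ
Reaction B:
  Bonds broken (reactants):
    C≡C: 2 × 856 = 1712
    C-H: 4 × 407 = 1628
    O=O: 5 × 505 = 2525
    Σ(broken) = 5865 kJ
  Bonds formed (products):
    C=O: 8 × 814 = 6512
    O-H: 4 × 469 = 1876
    Σ(formed) = 8388 kJ
  ΔH_B = 5865 − 8388 = −2523 kJ
ΔH_A − ΔH_B = +2634 kJ, so reaction B has the more negative ΔH; |ΔH_A − ΔH_B| = 2634 kJ.

Reaction B, by 2634 kJ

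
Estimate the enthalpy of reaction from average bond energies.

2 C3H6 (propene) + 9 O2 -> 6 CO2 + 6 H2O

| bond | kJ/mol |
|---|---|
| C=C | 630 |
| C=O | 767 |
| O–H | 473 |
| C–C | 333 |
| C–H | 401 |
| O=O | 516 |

ΔH ≈ −3498 kJ

Bonds broken (reactants):
  C–C: 2 × 333 = 666
  C–H: 12 × 401 = 4812
  C=C: 2 × 630 = 1260
  O=O: 9 × 516 = 4644
  Σ(broken) = 11382 kJ
Bonds formed (products):
  C=O: 12 × 767 = 9204
  O–H: 12 × 473 = 5676
  Σ(formed) = 14880 kJ
ΔH = Σ(broken) − Σ(formed) = 11382 − 14880 = −3498 kJ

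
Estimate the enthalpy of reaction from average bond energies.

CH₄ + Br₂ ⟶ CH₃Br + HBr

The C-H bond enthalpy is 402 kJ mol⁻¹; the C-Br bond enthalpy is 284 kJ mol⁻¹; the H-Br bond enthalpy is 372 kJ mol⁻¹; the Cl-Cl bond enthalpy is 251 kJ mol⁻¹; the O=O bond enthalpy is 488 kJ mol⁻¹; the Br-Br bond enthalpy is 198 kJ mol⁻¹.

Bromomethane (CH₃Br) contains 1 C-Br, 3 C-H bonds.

Bonds broken (reactants):
  Br-Br: 1 × 198 = 198
  C-H: 4 × 402 = 1608
  Σ(broken) = 1806 kJ
Bonds formed (products):
  C-Br: 1 × 284 = 284
  C-H: 3 × 402 = 1206
  H-Br: 1 × 372 = 372
  Σ(formed) = 1862 kJ
ΔH = Σ(broken) − Σ(formed) = 1806 − 1862 = −56 kJ

ΔH ≈ −56 kJ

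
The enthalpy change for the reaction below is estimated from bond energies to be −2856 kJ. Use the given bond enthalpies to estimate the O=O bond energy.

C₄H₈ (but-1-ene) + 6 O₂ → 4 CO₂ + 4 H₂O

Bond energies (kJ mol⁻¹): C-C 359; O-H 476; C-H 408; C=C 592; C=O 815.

Let D be the O=O bond energy.
Σ(broken) = 2×359 + 8×408 + 1×592 + 6×D = 4574 + 6D
Σ(formed) = 8×815 + 8×476 = 10328
ΔH = Σ(broken) − Σ(formed) = (4574 + 6D) − (10328) = −5754 + 6D
Setting this equal to −2856 kJ gives 6D = 2898, so D = 483 kJ/mol.

D(O=O) ≈ 483 kJ/mol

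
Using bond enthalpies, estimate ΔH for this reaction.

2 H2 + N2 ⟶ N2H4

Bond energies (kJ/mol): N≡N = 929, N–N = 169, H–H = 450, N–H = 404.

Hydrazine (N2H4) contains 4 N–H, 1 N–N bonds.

ΔH ≈ +44 kJ

Bonds broken (reactants):
  H–H: 2 × 450 = 900
  N≡N: 1 × 929 = 929
  Σ(broken) = 1829 kJ
Bonds formed (products):
  N–H: 4 × 404 = 1616
  N–N: 1 × 169 = 169
  Σ(formed) = 1785 kJ
ΔH = Σ(broken) − Σ(formed) = 1829 − 1785 = +44 kJ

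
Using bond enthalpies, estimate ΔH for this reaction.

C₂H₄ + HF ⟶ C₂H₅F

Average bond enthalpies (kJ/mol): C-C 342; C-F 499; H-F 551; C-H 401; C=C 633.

Bonds broken (reactants):
  C-H: 4 × 401 = 1604
  C=C: 1 × 633 = 633
  H-F: 1 × 551 = 551
  Σ(broken) = 2788 kJ
Bonds formed (products):
  C-C: 1 × 342 = 342
  C-F: 1 × 499 = 499
  C-H: 5 × 401 = 2005
  Σ(formed) = 2846 kJ
ΔH = Σ(broken) − Σ(formed) = 2788 − 2846 = −58 kJ

ΔH ≈ −58 kJ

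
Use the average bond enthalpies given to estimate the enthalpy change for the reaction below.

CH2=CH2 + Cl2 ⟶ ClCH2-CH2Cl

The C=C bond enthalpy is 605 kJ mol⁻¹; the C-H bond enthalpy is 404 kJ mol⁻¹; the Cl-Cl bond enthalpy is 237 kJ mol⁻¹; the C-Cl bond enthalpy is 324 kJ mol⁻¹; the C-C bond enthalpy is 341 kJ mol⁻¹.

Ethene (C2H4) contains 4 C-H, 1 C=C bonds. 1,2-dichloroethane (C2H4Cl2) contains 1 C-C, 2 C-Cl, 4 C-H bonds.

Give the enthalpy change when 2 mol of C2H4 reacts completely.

Bonds broken (reactants):
  C-H: 4 × 404 = 1616
  C=C: 1 × 605 = 605
  Cl-Cl: 1 × 237 = 237
  Σ(broken) = 2458 kJ
Bonds formed (products):
  C-C: 1 × 341 = 341
  C-Cl: 2 × 324 = 648
  C-H: 4 × 404 = 1616
  Σ(formed) = 2605 kJ
ΔH = Σ(broken) − Σ(formed) = 2458 − 2605 = −147 kJ
For 2× the reaction as written: 2 × (−147) = −294 kJ

ΔH = −294 kJ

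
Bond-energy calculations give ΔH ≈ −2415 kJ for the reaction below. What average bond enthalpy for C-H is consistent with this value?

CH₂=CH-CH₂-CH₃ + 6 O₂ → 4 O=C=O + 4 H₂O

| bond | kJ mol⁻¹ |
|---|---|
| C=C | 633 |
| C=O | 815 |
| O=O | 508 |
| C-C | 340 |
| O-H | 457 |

D(C-H) ≈ 425 kJ/mol

Let D be the C-H bond energy.
Σ(broken) = 2×340 + 8×D + 1×633 + 6×508 = 4361 + 8D
Σ(formed) = 8×815 + 8×457 = 10176
ΔH = Σ(broken) − Σ(formed) = (4361 + 8D) − (10176) = −5815 + 8D
Setting this equal to −2415 kJ gives 8D = 3400, so D = 425 kJ/mol.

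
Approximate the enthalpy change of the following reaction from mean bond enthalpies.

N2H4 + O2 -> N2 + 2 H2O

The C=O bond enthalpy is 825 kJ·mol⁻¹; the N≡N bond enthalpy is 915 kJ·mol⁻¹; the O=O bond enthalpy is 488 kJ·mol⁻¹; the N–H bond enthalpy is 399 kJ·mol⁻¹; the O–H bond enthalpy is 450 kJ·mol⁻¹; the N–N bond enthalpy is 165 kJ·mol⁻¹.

ΔH ≈ −466 kJ

Bonds broken (reactants):
  N–H: 4 × 399 = 1596
  N–N: 1 × 165 = 165
  O=O: 1 × 488 = 488
  Σ(broken) = 2249 kJ
Bonds formed (products):
  N≡N: 1 × 915 = 915
  O–H: 4 × 450 = 1800
  Σ(formed) = 2715 kJ
ΔH = Σ(broken) − Σ(formed) = 2249 − 2715 = −466 kJ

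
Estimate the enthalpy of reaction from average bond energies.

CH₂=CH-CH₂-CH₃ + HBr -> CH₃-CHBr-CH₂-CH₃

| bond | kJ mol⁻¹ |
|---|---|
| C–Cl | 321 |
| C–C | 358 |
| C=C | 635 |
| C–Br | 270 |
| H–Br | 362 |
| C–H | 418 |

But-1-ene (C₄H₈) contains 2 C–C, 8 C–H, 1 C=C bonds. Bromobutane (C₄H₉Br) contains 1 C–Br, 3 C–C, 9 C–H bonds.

Bonds broken (reactants):
  C–C: 2 × 358 = 716
  C–H: 8 × 418 = 3344
  C=C: 1 × 635 = 635
  H–Br: 1 × 362 = 362
  Σ(broken) = 5057 kJ
Bonds formed (products):
  C–Br: 1 × 270 = 270
  C–C: 3 × 358 = 1074
  C–H: 9 × 418 = 3762
  Σ(formed) = 5106 kJ
ΔH = Σ(broken) − Σ(formed) = 5057 − 5106 = −49 kJ

ΔH ≈ −49 kJ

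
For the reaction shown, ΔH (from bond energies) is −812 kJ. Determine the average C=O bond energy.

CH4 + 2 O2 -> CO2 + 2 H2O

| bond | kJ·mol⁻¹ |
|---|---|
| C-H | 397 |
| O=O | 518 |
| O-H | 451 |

D(C=O) ≈ 816 kJ/mol

Let D be the C=O bond energy.
Σ(broken) = 4×397 + 2×518 = 2624
Σ(formed) = 2×D + 4×451 = 1804 + 2D
ΔH = Σ(broken) − Σ(formed) = (2624) − (1804 + 2D) = +820 − 2D
Setting this equal to −812 kJ gives 2D = 1632, so D = 816 kJ/mol.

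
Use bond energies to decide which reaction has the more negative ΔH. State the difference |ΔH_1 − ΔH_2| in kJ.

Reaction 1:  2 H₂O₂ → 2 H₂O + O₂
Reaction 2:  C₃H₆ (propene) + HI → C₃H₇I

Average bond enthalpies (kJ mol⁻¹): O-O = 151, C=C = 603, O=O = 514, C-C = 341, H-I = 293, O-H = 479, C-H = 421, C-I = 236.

Reaction 1, by 110 kJ

Reaction 1:
  Bonds broken (reactants):
    O-H: 4 × 479 = 1916
    O-O: 2 × 151 = 302
    Σ(broken) = 2218 kJ
  Bonds formed (products):
    O-H: 4 × 479 = 1916
    O=O: 1 × 514 = 514
    Σ(formed) = 2430 kJ
  ΔH_1 = 2218 − 2430 = −212 kJ
Reaction 2:
  Bonds broken (reactants):
    C-C: 1 × 341 = 341
    C-H: 6 × 421 = 2526
    C=C: 1 × 603 = 603
    H-I: 1 × 293 = 293
    Σ(broken) = 3763 kJ
  Bonds formed (products):
    C-C: 2 × 341 = 682
    C-H: 7 × 421 = 2947
    C-I: 1 × 236 = 236
    Σ(formed) = 3865 kJ
  ΔH_2 = 3763 − 3865 = −102 kJ
ΔH_1 − ΔH_2 = −110 kJ, so reaction 1 has the more negative ΔH; |ΔH_1 − ΔH_2| = 110 kJ.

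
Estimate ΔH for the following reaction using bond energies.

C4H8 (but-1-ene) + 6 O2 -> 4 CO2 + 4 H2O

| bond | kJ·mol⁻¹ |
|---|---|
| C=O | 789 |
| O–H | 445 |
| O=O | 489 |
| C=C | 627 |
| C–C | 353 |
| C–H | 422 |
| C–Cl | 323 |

ΔH ≈ −2229 kJ

Bonds broken (reactants):
  C–C: 2 × 353 = 706
  C–H: 8 × 422 = 3376
  C=C: 1 × 627 = 627
  O=O: 6 × 489 = 2934
  Σ(broken) = 7643 kJ
Bonds formed (products):
  C=O: 8 × 789 = 6312
  O–H: 8 × 445 = 3560
  Σ(formed) = 9872 kJ
ΔH = Σ(broken) − Σ(formed) = 7643 − 9872 = −2229 kJ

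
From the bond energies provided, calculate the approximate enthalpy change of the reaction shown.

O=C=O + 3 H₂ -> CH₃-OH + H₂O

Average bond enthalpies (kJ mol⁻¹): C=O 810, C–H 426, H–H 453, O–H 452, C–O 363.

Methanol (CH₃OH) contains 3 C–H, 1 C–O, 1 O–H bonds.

Bonds broken (reactants):
  C=O: 2 × 810 = 1620
  H–H: 3 × 453 = 1359
  Σ(broken) = 2979 kJ
Bonds formed (products):
  C–H: 3 × 426 = 1278
  C–O: 1 × 363 = 363
  O–H: 3 × 452 = 1356
  Σ(formed) = 2997 kJ
ΔH = Σ(broken) − Σ(formed) = 2979 − 2997 = −18 kJ

ΔH ≈ −18 kJ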